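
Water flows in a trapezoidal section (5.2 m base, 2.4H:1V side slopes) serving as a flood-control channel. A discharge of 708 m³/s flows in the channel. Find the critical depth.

y_c = 6.09 m

At critical depth, Q² T / (g A³) = 1, i.e. A³/T = Q²/g = 708²/9.81 = 51100.
Try y = 6.59 m: A³/T = 72120 — high.
Try y = 6.09 m: A³/T = 51040 — ≈ 51100.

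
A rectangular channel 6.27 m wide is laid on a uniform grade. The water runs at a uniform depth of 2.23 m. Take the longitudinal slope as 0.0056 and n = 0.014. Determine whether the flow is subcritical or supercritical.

Flow area A = b·y = 6.27 × 2.23 = 13.98 m². Wetted perimeter P = b + 2y = 6.27 + 2×2.23 = 10.73 m.
Hydraulic radius R = A/P = 13.98/10.73 = 1.303 m.
V = (1/n) R^(2/3) √S = (1/0.014) × 1.303^(2/3) × √0.0056 = 6.377 m/s. Hydraulic depth D_h = A/T = 13.98/6.27 = 2.23 m.
Froude number Fr = V/√(g·D_h) = 6.377/√(9.81×2.23) = 1.36, which is greater than 1, so the flow is supercritical.

supercritical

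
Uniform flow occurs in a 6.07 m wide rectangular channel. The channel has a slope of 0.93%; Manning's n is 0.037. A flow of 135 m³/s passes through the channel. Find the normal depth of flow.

y_n = 5.46 m

Manning's equation rearranged: A R^(2/3) = nQ / (1·√S) = 0.037 × 135 / (√0.0093) = 51.8.
Try y = 4.35 m: A R^(2/3) = 38.89 — too small.
Try y = 6.44 m: A R^(2/3) = 63.35 — too large.
Try y = 5.46 m: A R^(2/3) = 51.74 — close enough.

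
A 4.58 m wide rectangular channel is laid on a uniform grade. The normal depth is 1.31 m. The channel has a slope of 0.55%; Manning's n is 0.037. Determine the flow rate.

Flow area A = b·y = 4.58 × 1.31 = 6 m². Wetted perimeter P = b + 2y = 4.58 + 2×1.31 = 7.2 m.
Hydraulic radius R = A/P = 6/7.2 = 0.8333 m.
Manning's equation: Q = (1/n) A R^(2/3) S^(1/2) = (1/0.037) × 6 × 0.8333^(2/3) × 0.0055^(1/2) = 10.6 m³/s.

Q = 10.6 m³/s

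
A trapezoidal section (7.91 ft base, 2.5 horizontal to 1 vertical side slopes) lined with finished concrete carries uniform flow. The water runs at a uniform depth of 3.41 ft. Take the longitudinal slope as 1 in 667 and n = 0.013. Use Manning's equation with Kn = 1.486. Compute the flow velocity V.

With bottom width b = 7.91 ft and side slope z = 2.5: A = (b + zy)y = (7.91 + 2.5×3.41)×3.41 = 56.04 ft²; P = b + 2y√(1+z²) = 7.91 + 2×3.41×2.693 = 26.27 ft.
Hydraulic radius R = A/P = 56.04/26.27 = 2.133 ft.
From Manning's equation, V = (1.486/n) R^(2/3) S^(1/2) = (1.486/0.013) × 2.133^(2/3) × 0.001499^(1/2) = 7.33 ft/s.

V = 7.33 ft/s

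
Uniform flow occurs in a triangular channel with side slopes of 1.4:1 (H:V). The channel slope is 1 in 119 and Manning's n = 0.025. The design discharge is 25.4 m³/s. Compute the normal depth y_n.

Manning's equation rearranged: A R^(2/3) = nQ / (1·√S) = 0.025 × 25.4 / (√0.008403) = 6.927.
Try y = 1.98 m: A R^(2/3) = 4.752 — short.
Try y = 2.28 m: A R^(2/3) = 6.922 — close enough.

y_n = 2.28 m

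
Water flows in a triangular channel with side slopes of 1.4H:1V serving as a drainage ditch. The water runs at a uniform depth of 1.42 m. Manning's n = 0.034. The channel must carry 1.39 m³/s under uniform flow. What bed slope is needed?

S = 0.000582

For a triangular section with side slope z = 1.4: A = zy² = 1.4×1.42² = 2.823 m²; P = 2y√(1+z²) = 2×1.42×1.72 = 4.886 m.
Hydraulic radius R = A/P = 2.823/4.886 = 0.5778 m.
From Manning's equation, S = [nQ / (1 A R^(2/3))]² = [0.034 × 1.39 / (1 × 2.823 × 0.5778^(2/3))]² = 0.000582.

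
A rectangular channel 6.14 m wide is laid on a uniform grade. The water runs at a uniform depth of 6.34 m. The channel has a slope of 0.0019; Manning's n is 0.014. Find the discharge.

Q = 197 m³/s

Flow area A = b·y = 6.14 × 6.34 = 38.93 m². Wetted perimeter P = b + 2y = 6.14 + 2×6.34 = 18.82 m.
Hydraulic radius R = A/P = 38.93/18.82 = 2.068 m.
Manning's equation: Q = (1/n) A R^(2/3) S^(1/2) = (1/0.014) × 38.93 × 2.068^(2/3) × 0.0019^(1/2) = 197 m³/s.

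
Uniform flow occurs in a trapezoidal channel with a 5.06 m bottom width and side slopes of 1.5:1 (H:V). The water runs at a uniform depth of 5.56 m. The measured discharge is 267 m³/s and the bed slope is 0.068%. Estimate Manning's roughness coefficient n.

With bottom width b = 5.06 m and side slope z = 1.5: A = (b + zy)y = (5.06 + 1.5×5.56)×5.56 = 74.5 m²; P = b + 2y√(1+z²) = 5.06 + 2×5.56×1.803 = 25.11 m.
Hydraulic radius R = A/P = 74.5/25.11 = 2.967 m.
Rearranging Manning's equation: n = (1/Q) A R^(2/3) S^(1/2) = (1/267) × 74.5 × 2.967^(2/3) × √0.00068 = 0.015.

n = 0.015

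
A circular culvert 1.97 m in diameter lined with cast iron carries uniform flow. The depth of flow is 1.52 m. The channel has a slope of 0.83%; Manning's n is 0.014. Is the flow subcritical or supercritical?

supercritical

For a circular section of diameter D = 1.97 m at depth y = 1.52 m, the central angle is θ = 2 arccos(1 − 2y/D) = 4.29 rad. Then A = (D²/8)(θ − sin θ) = 2.524 m² and P = Dθ/2 = 4.226 m.
Hydraulic radius R = A/P = 2.524/4.226 = 0.5972 m.
V = (1/n) R^(2/3) √S = (1/0.014) × 0.5972^(2/3) × √0.0083 = 4.615 m/s. Hydraulic depth D_h = A/T = 2.524/1.654 = 1.526 m.
Froude number Fr = V/√(g·D_h) = 4.615/√(9.81×1.526) = 1.19, which is greater than 1, so the flow is supercritical.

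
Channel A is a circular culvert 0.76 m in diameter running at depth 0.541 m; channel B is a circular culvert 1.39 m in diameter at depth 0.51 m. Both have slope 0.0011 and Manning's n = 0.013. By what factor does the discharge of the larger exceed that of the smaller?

Channel A: For a circular section of diameter D = 0.76 m at depth y = 0.541 m, the central angle is θ = 2 arccos(1 − 2y/D) = 4.017 rad. Then A = (D²/8)(θ − sin θ) = 0.3454 m² and P = Dθ/2 = 1.526 m. Hydraulic radius R = A/P = 0.3454/1.526 = 0.2263 m. Q_A = (1/0.013)·0.3454·0.2263^(2/3)·√0.0011 = 0.3273 m³/s.
Channel B: For a circular section of diameter D = 1.39 m at depth y = 0.51 m, the central angle is θ = 2 arccos(1 − 2y/D) = 2.603 rad. Then A = (D²/8)(θ − sin θ) = 0.5047 m² and P = Dθ/2 = 1.809 m. Hydraulic radius R = A/P = 0.5047/1.809 = 0.279 m. Q_B = (1/0.013)·0.5047·0.279^(2/3)·√0.0011 = 0.5497 m³/s.
The larger discharge is 0.5497 m³/s and the smaller is 0.3273 m³/s; the ratio is 1.68.

1.68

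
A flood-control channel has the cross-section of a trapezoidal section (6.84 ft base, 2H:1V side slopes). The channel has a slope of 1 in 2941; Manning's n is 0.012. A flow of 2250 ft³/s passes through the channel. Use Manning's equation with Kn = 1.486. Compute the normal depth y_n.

y_n = 10.9 ft

Manning's equation rearranged: A R^(2/3) = nQ / (1.486·√S) = 0.012 × 2250 / (1.486 × √0.00034) = 985.4.
At y = 9.4 ft: A R^(2/3) = 698.2 — too small.
At y = 12.3 ft: A R^(2/3) = 1312 — too large.
At y = 10.9 ft: A R^(2/3) = 986.3 — close enough.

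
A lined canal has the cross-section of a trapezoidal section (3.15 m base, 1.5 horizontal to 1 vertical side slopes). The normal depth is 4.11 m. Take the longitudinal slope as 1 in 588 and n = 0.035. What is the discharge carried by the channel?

Q = 74.7 m³/s

With bottom width b = 3.15 m and side slope z = 1.5: A = (b + zy)y = (3.15 + 1.5×4.11)×4.11 = 38.28 m²; P = b + 2y√(1+z²) = 3.15 + 2×4.11×1.803 = 17.97 m.
Hydraulic radius R = A/P = 38.28/17.97 = 2.131 m.
Manning's equation: Q = (1/n) A R^(2/3) S^(1/2) = (1/0.035) × 38.28 × 2.131^(2/3) × 0.001701^(1/2) = 74.7 m³/s.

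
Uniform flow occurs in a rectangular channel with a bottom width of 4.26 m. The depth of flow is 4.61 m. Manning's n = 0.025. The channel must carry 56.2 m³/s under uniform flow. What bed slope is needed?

S = 0.0031

Flow area A = b·y = 4.26 × 4.61 = 19.64 m². Wetted perimeter P = b + 2y = 4.26 + 2×4.61 = 13.48 m.
Hydraulic radius R = A/P = 19.64/13.48 = 1.457 m.
From Manning's equation, S = [nQ / (1 A R^(2/3))]² = [0.025 × 56.2 / (1 × 19.64 × 1.457^(2/3))]² = 0.0031.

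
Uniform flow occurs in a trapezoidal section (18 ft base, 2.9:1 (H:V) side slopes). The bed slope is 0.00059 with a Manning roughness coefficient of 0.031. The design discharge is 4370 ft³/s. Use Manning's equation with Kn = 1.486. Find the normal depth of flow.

Manning's equation rearranged: A R^(2/3) = nQ / (1.486·√S) = 0.031 × 4370 / (1.486 × √0.00059) = 3753.
At y = 16.5 ft: A R^(2/3) = 4740 — over.
At y = 11 ft: A R^(2/3) = 1896 — short.
At y = 14.9 ft: A R^(2/3) = 3749 — close enough.

y_n = 14.9 ft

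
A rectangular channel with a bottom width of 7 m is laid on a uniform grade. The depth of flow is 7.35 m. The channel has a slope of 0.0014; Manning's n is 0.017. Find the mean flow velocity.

V = 3.91 m/s

Flow area A = b·y = 7 × 7.35 = 51.45 m². Wetted perimeter P = b + 2y = 7 + 2×7.35 = 21.7 m.
Hydraulic radius R = A/P = 51.45/21.7 = 2.371 m.
From Manning's equation, V = (1/n) R^(2/3) S^(1/2) = (1/0.017) × 2.371^(2/3) × 0.0014^(1/2) = 3.91 m/s.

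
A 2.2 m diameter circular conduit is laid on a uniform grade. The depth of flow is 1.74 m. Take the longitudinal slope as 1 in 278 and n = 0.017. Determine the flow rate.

Q = 8.7 m³/s

For a circular section of diameter D = 2.2 m at depth y = 1.74 m, the central angle is θ = 2 arccos(1 − 2y/D) = 4.384 rad. Then A = (D²/8)(θ − sin θ) = 3.225 m² and P = Dθ/2 = 4.822 m.
Hydraulic radius R = A/P = 3.225/4.822 = 0.6687 m.
Manning's equation: Q = (1/n) A R^(2/3) S^(1/2) = (1/0.017) × 3.225 × 0.6687^(2/3) × 0.003597^(1/2) = 8.7 m³/s.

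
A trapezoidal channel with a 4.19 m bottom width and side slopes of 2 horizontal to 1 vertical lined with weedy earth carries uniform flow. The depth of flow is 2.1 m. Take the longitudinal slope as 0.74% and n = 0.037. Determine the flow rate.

With bottom width b = 4.19 m and side slope z = 2: A = (b + zy)y = (4.19 + 2×2.1)×2.1 = 17.62 m²; P = b + 2y√(1+z²) = 4.19 + 2×2.1×2.236 = 13.58 m.
Hydraulic radius R = A/P = 17.62/13.58 = 1.297 m.
Manning's equation: Q = (1/n) A R^(2/3) S^(1/2) = (1/0.037) × 17.62 × 1.297^(2/3) × 0.0074^(1/2) = 48.7 m³/s.

Q = 48.7 m³/s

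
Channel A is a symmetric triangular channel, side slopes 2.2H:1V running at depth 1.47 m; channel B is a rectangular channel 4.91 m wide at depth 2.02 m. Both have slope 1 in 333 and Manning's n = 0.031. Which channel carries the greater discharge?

Channel A: For a triangular section with side slope z = 2.2: A = zy² = 2.2×1.47² = 4.754 m²; P = 2y√(1+z²) = 2×1.47×2.417 = 7.105 m. Hydraulic radius R = A/P = 4.754/7.105 = 0.6691 m. Q_A = (1/0.031)·4.754·0.6691^(2/3)·√0.003003 = 6.429 m³/s.
Channel B: Flow area A = b·y = 4.91 × 2.02 = 9.918 m². Wetted perimeter P = b + 2y = 4.91 + 2×2.02 = 8.95 m. Hydraulic radius R = A/P = 9.918/8.95 = 1.108 m. Q_B = (1/0.031)·9.918·1.108^(2/3)·√0.003003 = 18.78 m³/s.
Q_A = 6.429 m³/s vs Q_B = 18.78 m³/s, so channel B carries more.

channel B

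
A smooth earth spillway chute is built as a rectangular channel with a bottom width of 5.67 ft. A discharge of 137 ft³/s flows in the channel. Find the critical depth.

y_c = 2.63 ft

For a rectangular channel, critical depth y_c = (q²/g)^(1/3) where q = Q/b = 137/5.67 = 24.16 ft²/s.
So y_c = (24.16²/32.2)^(1/3) = 2.63 ft.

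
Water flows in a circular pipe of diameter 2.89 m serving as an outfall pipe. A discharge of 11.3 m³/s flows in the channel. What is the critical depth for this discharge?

y_c = 1.47 m

At critical depth, Q² T / (g A³) = 1, i.e. A³/T = Q²/g = 11.3²/9.81 = 13.02.
Trying y = 1.16 m: A³/T = 5.265 — low.
Trying y = 1.76 m: A³/T = 25.95 — high.
Trying y = 1.47 m: A³/T = 13.04 — ≈ 13.02.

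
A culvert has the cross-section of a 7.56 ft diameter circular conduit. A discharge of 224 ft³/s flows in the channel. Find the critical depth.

At critical depth, Q² T / (g A³) = 1, i.e. A³/T = Q²/g = 224²/32.2 = 1558.
At y = 2.79 ft: A³/T = 466.9 — short.
At y = 3.82 ft: A³/T = 1557 — matches.

y_c = 3.82 ft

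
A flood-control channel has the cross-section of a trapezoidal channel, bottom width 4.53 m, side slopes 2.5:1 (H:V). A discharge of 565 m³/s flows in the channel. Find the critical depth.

At critical depth, Q² T / (g A³) = 1, i.e. A³/T = Q²/g = 565²/9.81 = 32540.
Trying y = 4.82 m: A³/T = 17830 — short.
Trying y = 6.07 m: A³/T = 49060 — over.
Trying y = 5.53 m: A³/T = 32500 — matches.

y_c = 5.53 m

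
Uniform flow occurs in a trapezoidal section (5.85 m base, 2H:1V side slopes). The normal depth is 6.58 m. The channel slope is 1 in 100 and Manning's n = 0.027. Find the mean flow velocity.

V = 8.61 m/s

With bottom width b = 5.85 m and side slope z = 2: A = (b + zy)y = (5.85 + 2×6.58)×6.58 = 125.1 m²; P = b + 2y√(1+z²) = 5.85 + 2×6.58×2.236 = 35.28 m.
Hydraulic radius R = A/P = 125.1/35.28 = 3.546 m.
From Manning's equation, V = (1/n) R^(2/3) S^(1/2) = (1/0.027) × 3.546^(2/3) × 0.01^(1/2) = 8.61 m/s.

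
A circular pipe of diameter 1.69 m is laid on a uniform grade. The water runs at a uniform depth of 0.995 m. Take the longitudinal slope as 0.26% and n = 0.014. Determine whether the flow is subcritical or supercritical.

subcritical

For a circular section of diameter D = 1.69 m at depth y = 0.995 m, the central angle is θ = 2 arccos(1 − 2y/D) = 3.499 rad. Then A = (D²/8)(θ − sin θ) = 1.374 m² and P = Dθ/2 = 2.956 m.
Hydraulic radius R = A/P = 1.374/2.956 = 0.4647 m.
V = (1/n) R^(2/3) √S = (1/0.014) × 0.4647^(2/3) × √0.0026 = 2.185 m/s. Hydraulic depth D_h = A/T = 1.374/1.663 = 0.826 m.
Froude number Fr = V/√(g·D_h) = 2.185/√(9.81×0.826) = 0.768, which is less than 1, so the flow is subcritical.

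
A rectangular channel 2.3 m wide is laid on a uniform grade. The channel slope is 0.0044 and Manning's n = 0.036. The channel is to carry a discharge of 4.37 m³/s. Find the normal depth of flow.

y_n = 1.4 m

Manning's equation rearranged: A R^(2/3) = nQ / (1·√S) = 0.036 × 4.37 / (√0.0044) = 2.372.
Trying y = 1.13 m: A R^(2/3) = 1.787 — too small.
Trying y = 1.4 m: A R^(2/3) = 2.37 — close enough.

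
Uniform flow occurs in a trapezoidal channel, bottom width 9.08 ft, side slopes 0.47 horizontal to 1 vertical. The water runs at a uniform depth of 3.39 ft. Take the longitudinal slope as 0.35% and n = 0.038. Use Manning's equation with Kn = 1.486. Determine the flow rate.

Q = 141 ft³/s

With bottom width b = 9.08 ft and side slope z = 0.47: A = (b + zy)y = (9.08 + 0.47×3.39)×3.39 = 36.18 ft²; P = b + 2y√(1+z²) = 9.08 + 2×3.39×1.105 = 16.57 ft.
Hydraulic radius R = A/P = 36.18/16.57 = 2.183 ft.
Manning's equation: Q = (1.486/n) A R^(2/3) S^(1/2) = (1.486/0.038) × 36.18 × 2.183^(2/3) × 0.0035^(1/2) = 141 ft³/s.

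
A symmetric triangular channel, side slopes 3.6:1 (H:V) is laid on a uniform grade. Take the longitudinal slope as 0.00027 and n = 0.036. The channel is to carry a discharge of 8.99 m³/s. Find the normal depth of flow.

Manning's equation rearranged: A R^(2/3) = nQ / (1·√S) = 0.036 × 8.99 / (√0.00027) = 19.7.
Trying y = 1.88 m: A R^(2/3) = 11.91 — low.
Trying y = 2.75 m: A R^(2/3) = 32.84 — high.
Trying y = 2.27 m: A R^(2/3) = 19.69 — matches.

y_n = 2.27 m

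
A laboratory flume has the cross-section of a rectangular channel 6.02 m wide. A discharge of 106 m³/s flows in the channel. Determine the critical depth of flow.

For a rectangular channel, critical depth y_c = (q²/g)^(1/3) where q = Q/b = 106/6.02 = 17.61 m²/s.
So y_c = (17.61²/9.81)^(1/3) = 3.16 m.

y_c = 3.16 m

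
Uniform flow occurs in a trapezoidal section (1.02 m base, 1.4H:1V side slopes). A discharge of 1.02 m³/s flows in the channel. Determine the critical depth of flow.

At critical depth, Q² T / (g A³) = 1, i.e. A³/T = Q²/g = 1.02²/9.81 = 0.1061.
At y = 0.302 m: A³/T = 0.04434 — too small.
At y = 0.469 m: A³/T = 0.2084 — too large.
At y = 0.388 m: A³/T = 0.1059 — matches.

y_c = 0.388 m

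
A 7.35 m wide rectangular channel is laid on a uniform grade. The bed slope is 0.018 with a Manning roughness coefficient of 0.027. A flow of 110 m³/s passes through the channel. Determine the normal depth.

y_n = 2.36 m

Manning's equation rearranged: A R^(2/3) = nQ / (1·√S) = 0.027 × 110 / (√0.018) = 22.14.
At y = 1.66 m: A R^(2/3) = 13.34 — short.
At y = 2.36 m: A R^(2/3) = 22.09 — ≈ 22.14.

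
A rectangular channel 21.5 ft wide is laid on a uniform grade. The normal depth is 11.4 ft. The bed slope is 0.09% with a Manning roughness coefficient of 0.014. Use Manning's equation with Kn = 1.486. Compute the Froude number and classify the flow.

subcritical

Flow area A = b·y = 21.5 × 11.4 = 245.1 ft². Wetted perimeter P = b + 2y = 21.5 + 2×11.4 = 44.3 ft.
Hydraulic radius R = A/P = 245.1/44.3 = 5.533 ft.
V = (1.486/n) R^(2/3) √S = (1.486/0.014) × 5.533^(2/3) × √0.0009 = 9.961 ft/s. Hydraulic depth D_h = A/T = 245.1/21.5 = 11.4 ft.
Froude number Fr = V/√(g·D_h) = 9.961/√(32.2×11.4) = 0.52, which is less than 1, so the flow is subcritical.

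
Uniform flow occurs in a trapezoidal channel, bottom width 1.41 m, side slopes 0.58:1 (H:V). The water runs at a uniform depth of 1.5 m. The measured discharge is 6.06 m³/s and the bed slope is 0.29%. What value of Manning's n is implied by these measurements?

With bottom width b = 1.41 m and side slope z = 0.58: A = (b + zy)y = (1.41 + 0.58×1.5)×1.5 = 3.42 m²; P = b + 2y√(1+z²) = 1.41 + 2×1.5×1.156 = 4.878 m.
Hydraulic radius R = A/P = 3.42/4.878 = 0.7011 m.
Rearranging Manning's equation: n = (1/Q) A R^(2/3) S^(1/2) = (1/6.06) × 3.42 × 0.7011^(2/3) × √0.0029 = 0.024.

n = 0.024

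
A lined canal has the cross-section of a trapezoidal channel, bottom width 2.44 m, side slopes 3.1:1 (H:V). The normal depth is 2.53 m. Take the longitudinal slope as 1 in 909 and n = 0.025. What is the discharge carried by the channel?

With bottom width b = 2.44 m and side slope z = 3.1: A = (b + zy)y = (2.44 + 3.1×2.53)×2.53 = 26.02 m²; P = b + 2y√(1+z²) = 2.44 + 2×2.53×3.257 = 18.92 m.
Hydraulic radius R = A/P = 26.02/18.92 = 1.375 m.
Manning's equation: Q = (1/n) A R^(2/3) S^(1/2) = (1/0.025) × 26.02 × 1.375^(2/3) × 0.0011^(1/2) = 42.7 m³/s.

Q = 42.7 m³/s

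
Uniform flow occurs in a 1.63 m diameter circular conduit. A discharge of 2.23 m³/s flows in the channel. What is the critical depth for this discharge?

y_c = 0.75 m

At critical depth, Q² T / (g A³) = 1, i.e. A³/T = Q²/g = 2.23²/9.81 = 0.5069.
Try y = 0.814 m: A³/T = 0.6936 — too large.
Try y = 0.631 m: A³/T = 0.2615 — too small.
Try y = 0.75 m: A³/T = 0.5072 — matches.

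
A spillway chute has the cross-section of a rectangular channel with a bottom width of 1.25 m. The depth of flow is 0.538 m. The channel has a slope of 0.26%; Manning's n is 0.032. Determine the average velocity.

Flow area A = b·y = 1.25 × 0.538 = 0.6725 m². Wetted perimeter P = b + 2y = 1.25 + 2×0.538 = 2.326 m.
Hydraulic radius R = A/P = 0.6725/2.326 = 0.2891 m.
From Manning's equation, V = (1/n) R^(2/3) S^(1/2) = (1/0.032) × 0.2891^(2/3) × 0.0026^(1/2) = 0.697 m/s.

V = 0.697 m/s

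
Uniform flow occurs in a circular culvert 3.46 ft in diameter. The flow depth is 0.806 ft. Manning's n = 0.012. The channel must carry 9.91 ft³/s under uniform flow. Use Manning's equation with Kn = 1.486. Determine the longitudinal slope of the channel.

For a circular section of diameter D = 3.46 ft at depth y = 0.806 ft, the central angle is θ = 2 arccos(1 − 2y/D) = 2.015 rad. Then A = (D²/8)(θ − sin θ) = 1.663 ft² and P = Dθ/2 = 3.485 ft.
Hydraulic radius R = A/P = 1.663/3.485 = 0.4773 ft.
From Manning's equation, S = [nQ / (1.486 A R^(2/3))]² = [0.012 × 9.91 / (1.486 × 1.663 × 0.4773^(2/3))]² = 0.00621.

S = 0.00621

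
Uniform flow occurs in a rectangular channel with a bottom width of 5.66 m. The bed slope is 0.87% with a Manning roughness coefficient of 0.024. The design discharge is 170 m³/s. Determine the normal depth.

y_n = 5.17 m

Manning's equation rearranged: A R^(2/3) = nQ / (1·√S) = 0.024 × 170 / (√0.0087) = 43.74.
Trying y = 4.49 m: A R^(2/3) = 36.71 — short.
Trying y = 5.64 m: A R^(2/3) = 48.7 — over.
Trying y = 5.17 m: A R^(2/3) = 43.76 — matches.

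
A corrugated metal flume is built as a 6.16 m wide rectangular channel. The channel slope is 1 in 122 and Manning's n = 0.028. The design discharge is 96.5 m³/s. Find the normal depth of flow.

Manning's equation rearranged: A R^(2/3) = nQ / (1·√S) = 0.028 × 96.5 / (√0.008197) = 29.84.
At y = 2.87 m: A R^(2/3) = 23.02 — low.
At y = 3.49 m: A R^(2/3) = 29.85 — ≈ 29.84.

y_n = 3.49 m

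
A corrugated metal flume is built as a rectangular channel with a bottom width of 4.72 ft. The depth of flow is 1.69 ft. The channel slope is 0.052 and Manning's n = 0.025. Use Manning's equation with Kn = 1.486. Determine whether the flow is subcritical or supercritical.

supercritical

Flow area A = b·y = 4.72 × 1.69 = 7.977 ft². Wetted perimeter P = b + 2y = 4.72 + 2×1.69 = 8.1 ft.
Hydraulic radius R = A/P = 7.977/8.1 = 0.9848 ft.
V = (1.486/n) R^(2/3) √S = (1.486/0.025) × 0.9848^(2/3) × √0.052 = 13.42 ft/s. Hydraulic depth D_h = A/T = 7.977/4.72 = 1.69 ft.
Froude number Fr = V/√(g·D_h) = 13.42/√(32.2×1.69) = 1.82, which is greater than 1, so the flow is supercritical.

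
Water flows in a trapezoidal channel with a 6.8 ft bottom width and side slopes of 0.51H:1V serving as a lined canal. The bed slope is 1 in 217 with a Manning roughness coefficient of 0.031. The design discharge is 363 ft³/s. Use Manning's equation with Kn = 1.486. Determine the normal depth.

y_n = 5.73 ft

Manning's equation rearranged: A R^(2/3) = nQ / (1.486·√S) = 0.031 × 363 / (1.486 × √0.004608) = 111.6.
At y = 4.3 ft: A R^(2/3) = 68.36 — too small.
At y = 5.73 ft: A R^(2/3) = 111.5 — matches.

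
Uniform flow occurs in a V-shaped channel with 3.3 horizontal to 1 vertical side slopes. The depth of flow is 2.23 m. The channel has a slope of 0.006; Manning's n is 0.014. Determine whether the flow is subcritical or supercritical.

For a triangular section with side slope z = 3.3: A = zy² = 3.3×2.23² = 16.41 m²; P = 2y√(1+z²) = 2×2.23×3.448 = 15.38 m.
Hydraulic radius R = A/P = 16.41/15.38 = 1.067 m.
V = (1/n) R^(2/3) √S = (1/0.014) × 1.067^(2/3) × √0.006 = 5.778 m/s. Hydraulic depth D_h = A/T = 16.41/14.72 = 1.115 m.
Froude number Fr = V/√(g·D_h) = 5.778/√(9.81×1.115) = 1.75, which is greater than 1, so the flow is supercritical.

supercritical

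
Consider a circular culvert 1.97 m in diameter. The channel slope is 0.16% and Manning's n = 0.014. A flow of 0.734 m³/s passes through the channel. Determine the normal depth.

Manning's equation rearranged: A R^(2/3) = nQ / (1·√S) = 0.014 × 0.734 / (√0.0016) = 0.2569.
At y = 0.605 m: A R^(2/3) = 0.3895 — too large.
At y = 0.424 m: A R^(2/3) = 0.193 — too small.
At y = 0.489 m: A R^(2/3) = 0.2567 — ≈ 0.2569.

y_n = 0.489 m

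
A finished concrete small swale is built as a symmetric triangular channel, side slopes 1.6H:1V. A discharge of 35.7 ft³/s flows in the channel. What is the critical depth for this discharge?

y_c = 1.99 ft

At critical depth, Q² T / (g A³) = 1, i.e. A³/T = Q²/g = 35.7²/32.2 = 39.58.
Trying y = 1.42 ft: A³/T = 7.39 — too small.
Trying y = 2.5 ft: A³/T = 125 — too large.
Trying y = 1.99 ft: A³/T = 39.95 — ≈ 39.58.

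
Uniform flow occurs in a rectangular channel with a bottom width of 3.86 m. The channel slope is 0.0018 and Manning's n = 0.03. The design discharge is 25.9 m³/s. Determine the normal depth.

Manning's equation rearranged: A R^(2/3) = nQ / (1·√S) = 0.03 × 25.9 / (√0.0018) = 18.31.
Trying y = 3.08 m: A R^(2/3) = 13.32 — too small.
Trying y = 3.98 m: A R^(2/3) = 18.3 — ≈ 18.31.

y_n = 3.98 m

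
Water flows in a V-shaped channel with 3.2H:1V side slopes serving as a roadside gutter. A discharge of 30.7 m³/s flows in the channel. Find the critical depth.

At critical depth, Q² T / (g A³) = 1, i.e. A³/T = Q²/g = 30.7²/9.81 = 96.07.
At y = 1.32 m: A³/T = 20.52 — low.
At y = 2.28 m: A³/T = 315.5 — high.
At y = 1.8 m: A³/T = 96.75 — matches.

y_c = 1.8 m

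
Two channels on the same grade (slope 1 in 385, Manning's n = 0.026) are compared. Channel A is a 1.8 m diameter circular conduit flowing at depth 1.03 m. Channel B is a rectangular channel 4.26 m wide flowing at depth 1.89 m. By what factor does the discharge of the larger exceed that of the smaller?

8.64

Channel A: For a circular section of diameter D = 1.8 m at depth y = 1.03 m, the central angle is θ = 2 arccos(1 − 2y/D) = 3.431 rad. Then A = (D²/8)(θ − sin θ) = 1.506 m² and P = Dθ/2 = 3.088 m. Hydraulic radius R = A/P = 1.506/3.088 = 0.4875 m. Q_A = (1/0.026)·1.506·0.4875^(2/3)·√0.002597 = 1.828 m³/s.
Channel B: Flow area A = b·y = 4.26 × 1.89 = 8.051 m². Wetted perimeter P = b + 2y = 4.26 + 2×1.89 = 8.04 m. Hydraulic radius R = A/P = 8.051/8.04 = 1.001 m. Q_B = (1/0.026)·8.051·1.001^(2/3)·√0.002597 = 15.8 m³/s.
The larger discharge is 15.8 m³/s and the smaller is 1.828 m³/s; the ratio is 8.64.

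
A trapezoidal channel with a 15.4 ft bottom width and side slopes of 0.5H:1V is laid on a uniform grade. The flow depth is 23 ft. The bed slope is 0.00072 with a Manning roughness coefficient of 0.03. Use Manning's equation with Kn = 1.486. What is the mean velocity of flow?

V = 5.86 ft/s

With bottom width b = 15.4 ft and side slope z = 0.5: A = (b + zy)y = (15.4 + 0.5×23)×23 = 618.7 ft²; P = b + 2y√(1+z²) = 15.4 + 2×23×1.118 = 66.83 ft.
Hydraulic radius R = A/P = 618.7/66.83 = 9.258 ft.
From Manning's equation, V = (1.486/n) R^(2/3) S^(1/2) = (1.486/0.03) × 9.258^(2/3) × 0.00072^(1/2) = 5.86 ft/s.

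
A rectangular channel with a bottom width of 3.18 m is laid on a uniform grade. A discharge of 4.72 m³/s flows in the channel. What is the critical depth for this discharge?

For a rectangular channel, critical depth y_c = (q²/g)^(1/3) where q = Q/b = 4.72/3.18 = 1.484 m²/s.
So y_c = (1.484²/9.81)^(1/3) = 0.608 m.

y_c = 0.608 m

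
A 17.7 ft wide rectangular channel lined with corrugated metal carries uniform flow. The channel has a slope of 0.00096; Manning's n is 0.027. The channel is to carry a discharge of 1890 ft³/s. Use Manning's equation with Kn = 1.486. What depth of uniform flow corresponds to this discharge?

y_n = 18.9 ft

Manning's equation rearranged: A R^(2/3) = nQ / (1.486·√S) = 0.027 × 1890 / (1.486 × √0.00096) = 1108.
At y = 22.8 ft: A R^(2/3) = 1388 — over.
At y = 18.9 ft: A R^(2/3) = 1108 — matches.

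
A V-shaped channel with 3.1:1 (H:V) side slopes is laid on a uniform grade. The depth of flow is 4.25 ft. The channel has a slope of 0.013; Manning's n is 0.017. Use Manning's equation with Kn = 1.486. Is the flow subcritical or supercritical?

For a triangular section with side slope z = 3.1: A = zy² = 3.1×4.25² = 55.99 ft²; P = 2y√(1+z²) = 2×4.25×3.257 = 27.69 ft.
Hydraulic radius R = A/P = 55.99/27.69 = 2.022 ft.
V = (1.486/n) R^(2/3) √S = (1.486/0.017) × 2.022^(2/3) × √0.013 = 15.94 ft/s. Hydraulic depth D_h = A/T = 55.99/26.35 = 2.125 ft.
Froude number Fr = V/√(g·D_h) = 15.94/√(32.2×2.125) = 1.93, which is greater than 1, so the flow is supercritical.

supercritical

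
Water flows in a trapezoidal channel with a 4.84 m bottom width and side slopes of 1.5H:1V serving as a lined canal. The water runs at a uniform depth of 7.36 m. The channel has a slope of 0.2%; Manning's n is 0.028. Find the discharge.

With bottom width b = 4.84 m and side slope z = 1.5: A = (b + zy)y = (4.84 + 1.5×7.36)×7.36 = 116.9 m²; P = b + 2y√(1+z²) = 4.84 + 2×7.36×1.803 = 31.38 m.
Hydraulic radius R = A/P = 116.9/31.38 = 3.725 m.
Manning's equation: Q = (1/n) A R^(2/3) S^(1/2) = (1/0.028) × 116.9 × 3.725^(2/3) × 0.002^(1/2) = 449 m³/s.

Q = 449 m³/s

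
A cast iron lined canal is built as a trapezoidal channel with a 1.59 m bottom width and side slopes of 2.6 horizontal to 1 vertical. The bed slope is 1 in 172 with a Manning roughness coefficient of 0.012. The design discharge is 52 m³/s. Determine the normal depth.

Manning's equation rearranged: A R^(2/3) = nQ / (1·√S) = 0.012 × 52 / (√0.005814) = 8.184.
At y = 1.27 m: A R^(2/3) = 4.977 — too small.
At y = 1.92 m: A R^(2/3) = 12.88 — too large.
At y = 1.58 m: A R^(2/3) = 8.181 — matches.

y_n = 1.58 m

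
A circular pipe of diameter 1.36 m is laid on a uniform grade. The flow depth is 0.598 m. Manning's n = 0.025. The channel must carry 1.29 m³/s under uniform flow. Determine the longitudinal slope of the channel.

S = 0.013

For a circular section of diameter D = 1.36 m at depth y = 0.598 m, the central angle is θ = 2 arccos(1 − 2y/D) = 2.9 rad. Then A = (D²/8)(θ − sin θ) = 0.6151 m² and P = Dθ/2 = 1.972 m.
Hydraulic radius R = A/P = 0.6151/1.972 = 0.3119 m.
From Manning's equation, S = [nQ / (1 A R^(2/3))]² = [0.025 × 1.29 / (1 × 0.6151 × 0.3119^(2/3))]² = 0.013.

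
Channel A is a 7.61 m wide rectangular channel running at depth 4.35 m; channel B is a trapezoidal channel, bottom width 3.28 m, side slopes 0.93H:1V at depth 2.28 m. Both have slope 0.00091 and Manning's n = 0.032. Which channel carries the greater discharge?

channel A

Channel A: Flow area A = b·y = 7.61 × 4.35 = 33.1 m². Wetted perimeter P = b + 2y = 7.61 + 2×4.35 = 16.31 m. Hydraulic radius R = A/P = 33.1/16.31 = 2.03 m. Q_A = (1/0.032)·33.1·2.03^(2/3)·√0.00091 = 50.03 m³/s.
Channel B: With bottom width b = 3.28 m and side slope z = 0.93: A = (b + zy)y = (3.28 + 0.93×2.28)×2.28 = 12.31 m²; P = b + 2y√(1+z²) = 3.28 + 2×2.28×1.366 = 9.507 m. Hydraulic radius R = A/P = 12.31/9.507 = 1.295 m. Q_B = (1/0.032)·12.31·1.295^(2/3)·√0.00091 = 13.79 m³/s.
Q_A = 50.03 m³/s vs Q_B = 13.79 m³/s, so channel A carries more.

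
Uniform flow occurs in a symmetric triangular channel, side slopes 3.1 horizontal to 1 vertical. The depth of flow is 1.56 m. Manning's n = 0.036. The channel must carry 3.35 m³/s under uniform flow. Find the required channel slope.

For a triangular section with side slope z = 3.1: A = zy² = 3.1×1.56² = 7.544 m²; P = 2y√(1+z²) = 2×1.56×3.257 = 10.16 m.
Hydraulic radius R = A/P = 7.544/10.16 = 0.7423 m.
From Manning's equation, S = [nQ / (1 A R^(2/3))]² = [0.036 × 3.35 / (1 × 7.544 × 0.7423^(2/3))]² = 0.00038.

S = 0.00038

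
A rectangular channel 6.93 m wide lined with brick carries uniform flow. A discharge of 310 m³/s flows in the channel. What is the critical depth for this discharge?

For a rectangular channel, critical depth y_c = (q²/g)^(1/3) where q = Q/b = 310/6.93 = 44.73 m²/s.
So y_c = (44.73²/9.81)^(1/3) = 5.89 m.

y_c = 5.89 m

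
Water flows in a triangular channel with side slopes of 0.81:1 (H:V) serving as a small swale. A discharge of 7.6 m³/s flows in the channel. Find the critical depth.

y_c = 1.78 m

At critical depth, Q² T / (g A³) = 1, i.e. A³/T = Q²/g = 7.6²/9.81 = 5.888.
Try y = 1.98 m: A³/T = 9.983 — over.
Try y = 1.32 m: A³/T = 1.315 — short.
Try y = 1.78 m: A³/T = 5.862 — close enough.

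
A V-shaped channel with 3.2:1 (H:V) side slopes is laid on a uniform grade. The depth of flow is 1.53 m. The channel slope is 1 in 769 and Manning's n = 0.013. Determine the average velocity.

For a triangular section with side slope z = 3.2: A = zy² = 3.2×1.53² = 7.491 m²; P = 2y√(1+z²) = 2×1.53×3.353 = 10.26 m.
Hydraulic radius R = A/P = 7.491/10.26 = 0.7302 m.
From Manning's equation, V = (1/n) R^(2/3) S^(1/2) = (1/0.013) × 0.7302^(2/3) × 0.0013^(1/2) = 2.25 m/s.

V = 2.25 m/s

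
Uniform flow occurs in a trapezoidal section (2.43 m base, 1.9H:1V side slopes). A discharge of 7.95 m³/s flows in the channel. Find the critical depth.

y_c = 0.825 m

At critical depth, Q² T / (g A³) = 1, i.e. A³/T = Q²/g = 7.95²/9.81 = 6.443.
Trying y = 0.892 m: A³/T = 8.559 — over.
Trying y = 0.711 m: A³/T = 3.786 — short.
Trying y = 0.825 m: A³/T = 6.446 — ≈ 6.443.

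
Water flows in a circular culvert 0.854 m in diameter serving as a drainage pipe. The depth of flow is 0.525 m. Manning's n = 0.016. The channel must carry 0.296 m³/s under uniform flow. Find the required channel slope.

S = 0.0011

For a circular section of diameter D = 0.854 m at depth y = 0.525 m, the central angle is θ = 2 arccos(1 − 2y/D) = 3.605 rad. Then A = (D²/8)(θ − sin θ) = 0.3694 m² and P = Dθ/2 = 1.539 m.
Hydraulic radius R = A/P = 0.3694/1.539 = 0.24 m.
From Manning's equation, S = [nQ / (1 A R^(2/3))]² = [0.016 × 0.296 / (1 × 0.3694 × 0.24^(2/3))]² = 0.0011.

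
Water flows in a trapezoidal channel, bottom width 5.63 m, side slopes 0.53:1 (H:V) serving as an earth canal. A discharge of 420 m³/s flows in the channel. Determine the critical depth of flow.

At critical depth, Q² T / (g A³) = 1, i.e. A³/T = Q²/g = 420²/9.81 = 17980.
Try y = 7.53 m: A³/T = 27930 — too large.
Try y = 5.5 m: A³/T = 9058 — too small.
Try y = 6.67 m: A³/T = 17990 — close enough.

y_c = 6.67 m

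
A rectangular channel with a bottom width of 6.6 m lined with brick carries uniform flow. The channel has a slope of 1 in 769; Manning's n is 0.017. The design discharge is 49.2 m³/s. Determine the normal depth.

Manning's equation rearranged: A R^(2/3) = nQ / (1·√S) = 0.017 × 49.2 / (√0.0013) = 23.19.
At y = 2.95 m: A R^(2/3) = 26.16 — too large.
At y = 2.15 m: A R^(2/3) = 16.92 — too small.
At y = 2.7 m: A R^(2/3) = 23.19 — matches.

y_n = 2.7 m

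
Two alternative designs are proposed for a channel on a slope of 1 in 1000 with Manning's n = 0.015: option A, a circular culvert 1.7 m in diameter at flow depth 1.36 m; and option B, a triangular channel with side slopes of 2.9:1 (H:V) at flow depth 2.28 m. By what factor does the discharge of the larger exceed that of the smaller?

Channel A: For a circular section of diameter D = 1.7 m at depth y = 1.36 m, the central angle is θ = 2 arccos(1 − 2y/D) = 4.429 rad. Then A = (D²/8)(θ − sin θ) = 1.947 m² and P = Dθ/2 = 3.764 m. Hydraulic radius R = A/P = 1.947/3.764 = 0.5171 m. Q_A = (1/0.015)·1.947·0.5171^(2/3)·√0.001 = 2.644 m³/s.
Channel B: For a triangular section with side slope z = 2.9: A = zy² = 2.9×2.28² = 15.08 m²; P = 2y√(1+z²) = 2×2.28×3.068 = 13.99 m. Hydraulic radius R = A/P = 15.08/13.99 = 1.078 m. Q_B = (1/0.015)·15.08·1.078^(2/3)·√0.001 = 33.41 m³/s.
The larger discharge is 33.41 m³/s and the smaller is 2.644 m³/s; the ratio is 12.6.

12.6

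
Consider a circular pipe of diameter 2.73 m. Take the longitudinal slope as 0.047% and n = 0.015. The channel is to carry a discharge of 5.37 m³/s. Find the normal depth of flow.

Manning's equation rearranged: A R^(2/3) = nQ / (1·√S) = 0.015 × 5.37 / (√0.00047) = 3.715.
Trying y = 1.65 m: A R^(2/3) = 3.083 — low.
Trying y = 2.19 m: A R^(2/3) = 4.447 — high.
Trying y = 1.88 m: A R^(2/3) = 3.718 — matches.

y_n = 1.88 m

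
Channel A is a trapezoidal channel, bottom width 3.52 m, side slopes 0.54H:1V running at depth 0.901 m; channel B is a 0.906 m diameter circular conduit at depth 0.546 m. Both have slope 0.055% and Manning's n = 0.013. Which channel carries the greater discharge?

Channel A: With bottom width b = 3.52 m and side slope z = 0.54: A = (b + zy)y = (3.52 + 0.54×0.901)×0.901 = 3.61 m²; P = b + 2y√(1+z²) = 3.52 + 2×0.901×1.136 = 5.568 m. Hydraulic radius R = A/P = 3.61/5.568 = 0.6483 m. Q_A = (1/0.013)·3.61·0.6483^(2/3)·√0.00055 = 4.878 m³/s.
Channel B: For a circular section of diameter D = 0.906 m at depth y = 0.546 m, the central angle is θ = 2 arccos(1 − 2y/D) = 3.555 rad. Then A = (D²/8)(θ − sin θ) = 0.406 m² and P = Dθ/2 = 1.61 m. Hydraulic radius R = A/P = 0.406/1.61 = 0.2521 m. Q_B = (1/0.013)·0.406·0.2521^(2/3)·√0.00055 = 0.2923 m³/s.
Q_A = 4.878 m³/s vs Q_B = 0.2923 m³/s, so channel A carries more.

channel A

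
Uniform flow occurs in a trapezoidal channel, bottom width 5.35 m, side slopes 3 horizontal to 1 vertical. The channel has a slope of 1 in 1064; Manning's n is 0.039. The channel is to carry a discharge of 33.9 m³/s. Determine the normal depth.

y_n = 2.52 m

Manning's equation rearranged: A R^(2/3) = nQ / (1·√S) = 0.039 × 33.9 / (√0.0009398) = 43.13.
At y = 3.14 m: A R^(2/3) = 69.63 — high.
At y = 1.81 m: A R^(2/3) = 21.56 — low.
At y = 2.52 m: A R^(2/3) = 43.16 — matches.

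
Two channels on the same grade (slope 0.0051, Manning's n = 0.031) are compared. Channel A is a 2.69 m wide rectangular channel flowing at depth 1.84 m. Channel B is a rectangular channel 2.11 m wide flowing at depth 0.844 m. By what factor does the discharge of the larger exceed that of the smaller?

3.89

Channel A: Flow area A = b·y = 2.69 × 1.84 = 4.95 m². Wetted perimeter P = b + 2y = 2.69 + 2×1.84 = 6.37 m. Hydraulic radius R = A/P = 4.95/6.37 = 0.777 m. Q_A = (1/0.031)·4.95·0.777^(2/3)·√0.0051 = 9.637 m³/s.
Channel B: Flow area A = b·y = 2.11 × 0.844 = 1.781 m². Wetted perimeter P = b + 2y = 2.11 + 2×0.844 = 3.798 m. Hydraulic radius R = A/P = 1.781/3.798 = 0.4689 m. Q_B = (1/0.031)·1.781·0.4689^(2/3)·√0.0051 = 2.476 m³/s.
The larger discharge is 9.637 m³/s and the smaller is 2.476 m³/s; the ratio is 3.89.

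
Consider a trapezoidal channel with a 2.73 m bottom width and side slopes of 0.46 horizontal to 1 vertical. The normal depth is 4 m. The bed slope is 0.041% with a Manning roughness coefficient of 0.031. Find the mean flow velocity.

With bottom width b = 2.73 m and side slope z = 0.46: A = (b + zy)y = (2.73 + 0.46×4)×4 = 18.28 m²; P = b + 2y√(1+z²) = 2.73 + 2×4×1.101 = 11.54 m.
Hydraulic radius R = A/P = 18.28/11.54 = 1.585 m.
From Manning's equation, V = (1/n) R^(2/3) S^(1/2) = (1/0.031) × 1.585^(2/3) × 0.00041^(1/2) = 0.888 m/s.

V = 0.888 m/s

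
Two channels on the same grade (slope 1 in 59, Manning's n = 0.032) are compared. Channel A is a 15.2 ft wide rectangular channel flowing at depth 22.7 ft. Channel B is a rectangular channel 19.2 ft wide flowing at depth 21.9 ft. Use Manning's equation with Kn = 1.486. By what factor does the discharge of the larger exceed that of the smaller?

1.35

Channel A: Flow area A = b·y = 15.2 × 22.7 = 345 ft². Wetted perimeter P = b + 2y = 15.2 + 2×22.7 = 60.6 ft. Hydraulic radius R = A/P = 345/60.6 = 5.694 ft. Q_A = (1.486/0.032)·345·5.694^(2/3)·√0.01695 = 6651 ft³/s.
Channel B: Flow area A = b·y = 19.2 × 21.9 = 420.5 ft². Wetted perimeter P = b + 2y = 19.2 + 2×21.9 = 63 ft. Hydraulic radius R = A/P = 420.5/63 = 6.674 ft. Q_B = (1.486/0.032)·420.5·6.674^(2/3)·√0.01695 = 9011 ft³/s.
The larger discharge is 9011 ft³/s and the smaller is 6651 ft³/s; the ratio is 1.35.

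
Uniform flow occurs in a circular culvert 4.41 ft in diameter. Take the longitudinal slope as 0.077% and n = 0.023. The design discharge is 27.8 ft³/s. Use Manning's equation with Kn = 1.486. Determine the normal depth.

y_n = 3.44 ft

Manning's equation rearranged: A R^(2/3) = nQ / (1.486·√S) = 0.023 × 27.8 / (1.486 × √0.00077) = 15.51.
At y = 4.1 ft: A R^(2/3) = 17.53 — over.
At y = 2.78 ft: A R^(2/3) = 11.79 — short.
At y = 3.44 ft: A R^(2/3) = 15.53 — ≈ 15.51.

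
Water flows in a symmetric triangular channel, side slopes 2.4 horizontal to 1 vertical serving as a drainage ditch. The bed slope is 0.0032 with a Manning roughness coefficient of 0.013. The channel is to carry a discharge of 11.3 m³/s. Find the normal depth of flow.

y_n = 1.25 m

Manning's equation rearranged: A R^(2/3) = nQ / (1·√S) = 0.013 × 11.3 / (√0.0032) = 2.597.
Trying y = 0.934 m: A R^(2/3) = 1.195 — too small.
Trying y = 1.53 m: A R^(2/3) = 4.455 — too large.
Trying y = 1.25 m: A R^(2/3) = 2.599 — matches.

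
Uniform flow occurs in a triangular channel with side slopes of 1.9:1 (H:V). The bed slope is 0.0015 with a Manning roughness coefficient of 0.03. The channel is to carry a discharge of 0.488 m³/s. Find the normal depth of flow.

y_n = 0.669 m

Manning's equation rearranged: A R^(2/3) = nQ / (1·√S) = 0.03 × 0.488 / (√0.0015) = 0.378.
Try y = 0.76 m: A R^(2/3) = 0.5307 — over.
Try y = 0.669 m: A R^(2/3) = 0.3777 — ≈ 0.378.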